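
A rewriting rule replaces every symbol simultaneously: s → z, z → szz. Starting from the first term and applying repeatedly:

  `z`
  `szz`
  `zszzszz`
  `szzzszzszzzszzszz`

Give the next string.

Rewriting the 17 symbols of szzzszzszzzszzszz one by one yields z szz szz szz z szz szz z szz szz szz z szz szz z szz szz; concatenated:

zszzszzszzzszzszzzszzszzszzzszzszzzszzszz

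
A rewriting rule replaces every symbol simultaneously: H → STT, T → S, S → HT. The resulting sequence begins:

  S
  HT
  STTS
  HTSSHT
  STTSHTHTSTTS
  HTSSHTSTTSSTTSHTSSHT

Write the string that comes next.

Rewriting the 20 symbols of HTSSHTSTTSSTTSHTSSHT one by one yields STT S HT HT STT S HT S S HT HT S S HT STT S HT HT STT S; concatenated:

STTSHTHTSTTSHTSSHTHTSSHTSTTSHTHTSTTS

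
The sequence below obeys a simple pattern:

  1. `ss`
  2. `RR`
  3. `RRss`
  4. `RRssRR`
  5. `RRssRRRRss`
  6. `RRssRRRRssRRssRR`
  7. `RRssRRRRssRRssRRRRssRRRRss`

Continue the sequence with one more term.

RRssRRRRssRRssRRRRssRRRRssRRssRRRRssRRssRR

From term 3 onward, concatenate the last term with the second-to-last: RR·ss = RRss, RRss·RR = RRssRR, …
So term 8 is RRssRRRRssRRssRRRRssRRRRss·RRssRRRRssRRssRR.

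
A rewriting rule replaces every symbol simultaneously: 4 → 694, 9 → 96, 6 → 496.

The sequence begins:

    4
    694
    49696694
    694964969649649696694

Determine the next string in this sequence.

4969669496496694964969649669496496694964969649649696694

φ(694964969649649696694) expands symbol-by-symbol to 496 96 694 96 496 694 96 496 96 496 694 96 496 694 96 496 96 496 496 96 694; joining the 21 pieces gives the next term.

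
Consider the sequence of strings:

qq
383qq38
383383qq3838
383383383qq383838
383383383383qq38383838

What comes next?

383383383383383qq3838383838

s(k+1) = 383·s(k)·38, so each term gains 383 as a prefix and 38 as a suffix.
One more step from 383383383383qq38383838 gives the answer.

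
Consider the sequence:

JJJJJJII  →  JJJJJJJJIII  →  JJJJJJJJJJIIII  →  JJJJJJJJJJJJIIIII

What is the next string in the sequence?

JJJJJJJJJJJJJJIIIIII

Reading off run lengths: J runs 6, 8, 10, 12; I runs 2, 3, 4, 5 — each is linear in n, where the shown terms are n = 3, 4, 5, 6.
For the next term, n = 7, so the run lengths are 14, 6.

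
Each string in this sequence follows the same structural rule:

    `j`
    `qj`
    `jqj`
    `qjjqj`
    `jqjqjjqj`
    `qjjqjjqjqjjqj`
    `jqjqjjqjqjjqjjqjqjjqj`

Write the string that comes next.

From term 3 onward, concatenate the second-to-last term with the last: j·qj = jqj, qj·jqj = qjjqj, …
Continuing: qjjqjjqjqjjqj · jqjqjjqjqjjqjjqjqjjqj gives term 8.

qjjqjjqjqjjqjjqjqjjqjqjjqjjqjqjjqj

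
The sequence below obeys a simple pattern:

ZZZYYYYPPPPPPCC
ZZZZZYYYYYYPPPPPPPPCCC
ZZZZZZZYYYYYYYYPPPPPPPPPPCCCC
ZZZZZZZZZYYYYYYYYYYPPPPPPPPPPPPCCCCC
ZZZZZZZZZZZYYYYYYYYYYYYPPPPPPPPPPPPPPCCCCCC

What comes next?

ZZZZZZZZZZZZZYYYYYYYYYYYYYYPPPPPPPPPPPPPPPPCCCCCCC

Term n consists of 2n-1 Z's, followed by 2n Y's, followed by 2n+2 P's, followed by n C's, where the shown terms are n = 2, 3, 4, 5, 6.
Setting n = 7 gives 13, 14, 16, 7 characters in each block.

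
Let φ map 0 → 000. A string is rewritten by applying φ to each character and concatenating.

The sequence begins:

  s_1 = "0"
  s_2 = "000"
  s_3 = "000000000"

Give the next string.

000000000000000000000000000

Apply φ to 000000000 symbol by symbol: 0→000, 0→000, 0→000, 0→000, 0→000, 0→000, 0→000, 0→000, 0→000; joined: 000 000 000 000 000 000 000 000 000.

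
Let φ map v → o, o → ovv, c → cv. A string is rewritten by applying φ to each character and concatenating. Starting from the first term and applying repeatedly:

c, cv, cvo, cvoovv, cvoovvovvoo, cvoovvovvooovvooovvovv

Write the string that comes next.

Rewriting the 22 symbols of cvoovvovvooovvooovvovv one by one yields cv o ovv ovv o o ovv o o ovv ovv ovv o o ovv ovv ovv o o ovv o o; concatenated:

cvoovvovvooovvooovvovvovvooovvovvovvooovvoo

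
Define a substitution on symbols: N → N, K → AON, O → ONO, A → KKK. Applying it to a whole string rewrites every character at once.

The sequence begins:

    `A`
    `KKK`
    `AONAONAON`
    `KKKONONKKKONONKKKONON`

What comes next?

Rewriting the 21 symbols of KKKONONKKKONONKKKONON one by one yields AON AON AON ONO N ONO N AON AON AON ONO N ONO N AON AON AON ONO N ONO N; concatenated:

AONAONAONONONONONAONAONAONONONONONAONAONAONONONONON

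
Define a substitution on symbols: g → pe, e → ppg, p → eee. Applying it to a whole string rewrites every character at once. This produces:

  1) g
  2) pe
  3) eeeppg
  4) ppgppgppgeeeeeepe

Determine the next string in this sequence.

Rewriting the 17 symbols of ppgppgppgeeeeeepe one by one yields eee eee pe eee eee pe eee eee pe ppg ppg ppg ppg ppg ppg eee ppg; concatenated:

eeeeeepeeeeeeepeeeeeeepeppgppgppgppgppgppgeeeppg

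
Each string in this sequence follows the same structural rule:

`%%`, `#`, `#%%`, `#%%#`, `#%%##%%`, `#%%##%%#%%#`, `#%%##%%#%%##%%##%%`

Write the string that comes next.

From term 3 onward, concatenate the last term with the second-to-last: #·%% = #%%, #%%·# = #%%#, …
Continuing: #%%##%%#%%##%%##%% · #%%##%%#%%# gives term 8.

#%%##%%#%%##%%##%%#%%##%%#%%#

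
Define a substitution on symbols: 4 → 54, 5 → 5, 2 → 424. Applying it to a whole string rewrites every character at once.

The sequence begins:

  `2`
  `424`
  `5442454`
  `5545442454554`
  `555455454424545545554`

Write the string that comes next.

Rewriting the 21 symbols of 555455454424545545554 one by one yields 5 5 5 54 5 5 54 5 54 54 424 54 5 54 5 5 54 5 5 5 54; concatenated:

5555455545545442454554555455554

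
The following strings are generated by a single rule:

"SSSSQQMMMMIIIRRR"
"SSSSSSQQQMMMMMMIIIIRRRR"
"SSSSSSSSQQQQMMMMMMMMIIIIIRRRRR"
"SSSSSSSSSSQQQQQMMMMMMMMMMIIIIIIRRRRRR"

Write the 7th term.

SSSSSSSSSSSSSSSSQQQQQQQQMMMMMMMMMMMMMMMMIIIIIIIIIRRRRRRRRR

Term n consists of 2n-2 S's, followed by n-1 Q's, followed by 2n-2 M's, followed by n I's, followed by n R's, where the shown terms are n = 3, 4, 5, 6.
Setting n = 9 gives 16, 8, 16, 9, 9 characters in each block.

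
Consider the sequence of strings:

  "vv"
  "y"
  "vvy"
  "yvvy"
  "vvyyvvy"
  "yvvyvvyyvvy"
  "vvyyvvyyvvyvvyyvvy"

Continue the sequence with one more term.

yvvyvvyyvvyvvyyvvyyvvyvvyyvvy

From term 3 onward, concatenate the second-to-last term with the last: vv·y = vvy, y·vvy = yvvy, …
So term 8 is yvvyvvyyvvy·vvyyvvyyvvyvvyyvvy.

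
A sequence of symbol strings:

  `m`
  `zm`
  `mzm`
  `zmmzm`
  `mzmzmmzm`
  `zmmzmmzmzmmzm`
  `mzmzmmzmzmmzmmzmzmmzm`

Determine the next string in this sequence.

From term 3 onward, concatenate the second-to-last term with the last: m·zm = mzm, zm·mzm = zmmzm, …
The next term joins zmmzmmzmzmmzm and mzmzmmzmzmmzmmzmzmmzm.

zmmzmmzmzmmzmmzmzmmzmzmmzmmzmzmmzm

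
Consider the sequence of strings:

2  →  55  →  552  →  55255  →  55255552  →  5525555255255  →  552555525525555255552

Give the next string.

5525555255255552555525525555255255

Each term (from the third on) is the previous term followed by the one before it: term 3 = 55·2 = 552.
So term 8 is 552555525525555255552·5525555255255.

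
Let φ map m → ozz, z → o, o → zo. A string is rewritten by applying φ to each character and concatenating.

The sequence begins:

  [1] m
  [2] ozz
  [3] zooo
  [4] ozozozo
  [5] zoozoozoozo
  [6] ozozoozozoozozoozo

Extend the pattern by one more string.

Rewriting the 18 symbols of ozozoozozoozozoozo one by one yields zo o zo o zo zo o zo o zo zo o zo o zo zo o zo; concatenated:

zoozoozozoozoozozoozoozozoozo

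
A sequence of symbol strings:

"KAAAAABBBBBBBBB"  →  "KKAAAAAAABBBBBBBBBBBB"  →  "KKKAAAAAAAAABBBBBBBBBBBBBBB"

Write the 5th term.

KKKKKAAAAAAAAAAAAABBBBBBBBBBBBBBBBBBBBB

The n-th term is n-2 K's then 2n-1 A's then 3n B's, where the shown terms are n = 3, 4, 5.
At n = 7 the blocks have lengths 5, 13, 21.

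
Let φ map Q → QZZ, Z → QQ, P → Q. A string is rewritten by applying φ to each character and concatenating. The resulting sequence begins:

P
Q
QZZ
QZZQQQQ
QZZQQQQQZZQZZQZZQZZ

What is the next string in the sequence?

QZZQQQQQZZQZZQZZQZZQZZQQQQQZZQQQQQZZQQQQQZZQQQQ

Replace each of the 19 characters of QZZQQQQQZZQZZQZZQZZ in place — QZZ QQ QQ QZZ QZZ QZZ QZZ QZZ QQ QQ QZZ QQ QQ QZZ QQ QQ QZZ QQ QQ — and concatenate.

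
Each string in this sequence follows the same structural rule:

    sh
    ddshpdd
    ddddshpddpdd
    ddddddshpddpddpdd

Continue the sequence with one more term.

ddddddddshpddpddpddpdd

Each term wraps the previous one in dd on the left and pdd on the right.
One more step from ddddddshpddpddpdd gives the answer.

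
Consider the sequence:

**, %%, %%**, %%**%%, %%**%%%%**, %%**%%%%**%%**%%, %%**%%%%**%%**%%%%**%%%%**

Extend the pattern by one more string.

%%**%%%%**%%**%%%%**%%%%**%%**%%%%**%%**%%

Each term (from the third on) is the previous term followed by the one before it: term 3 = %%·** = %%**.
Continuing: %%**%%%%**%%**%%%%**%%%%** · %%**%%%%**%%**%% gives term 8.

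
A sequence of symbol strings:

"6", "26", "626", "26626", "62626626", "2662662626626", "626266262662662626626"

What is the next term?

2662662626626626266262662662626626

Each term (from the third on) is the two preceding terms concatenated in order: term 3 = 6·26 = 626.
So term 8 is 2662662626626·626266262662662626626.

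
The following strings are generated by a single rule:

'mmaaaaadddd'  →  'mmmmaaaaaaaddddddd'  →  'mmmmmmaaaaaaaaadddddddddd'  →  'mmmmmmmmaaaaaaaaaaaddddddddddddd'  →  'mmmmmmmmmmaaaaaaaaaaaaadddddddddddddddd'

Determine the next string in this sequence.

The n-th term is 2n m's then 2n+3 a's then 3n+1 d's (n = 1, 2, …).
At n = 6 the blocks have lengths 12, 15, 19.

mmmmmmmmmmmmaaaaaaaaaaaaaaaddddddddddddddddddd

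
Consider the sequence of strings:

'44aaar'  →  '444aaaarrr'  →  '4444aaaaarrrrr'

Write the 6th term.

4444444aaaaaaaarrrrrrrrrrr

Reading off run lengths: 4 runs 2, 3, 4; a runs 3, 4, 5; r runs 1, 3, 5 — each is linear in n (n = 1, 2, …).
Setting n = 6 gives 7, 8, 11 characters in each block.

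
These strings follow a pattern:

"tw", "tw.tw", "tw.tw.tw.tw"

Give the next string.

s(k+1) = s(k)·.·s(k) — each term doubles the last with '.' between the halves.
Doubling tw.tw.tw.tw with '.' between the halves:

tw.tw.tw.tw.tw.tw.tw.tw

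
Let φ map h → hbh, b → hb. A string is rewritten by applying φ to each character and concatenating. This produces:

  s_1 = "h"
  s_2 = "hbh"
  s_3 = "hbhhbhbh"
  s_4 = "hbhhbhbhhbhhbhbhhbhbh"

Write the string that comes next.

hbhhbhbhhbhhbhbhhbhbhhbhhbhbhhbhhbhbhhbhbhhbhhbhbhhbhbh

Applying the rule to each of the 21 symbols of hbhhbhbhhbhhbhbhhbhbh gives the pieces hbh hb hbh hbh hb hbh hb hbh hbh hb hbh hbh hb hbh hb hbh hbh hb hbh hb hbh, which concatenate to the answer.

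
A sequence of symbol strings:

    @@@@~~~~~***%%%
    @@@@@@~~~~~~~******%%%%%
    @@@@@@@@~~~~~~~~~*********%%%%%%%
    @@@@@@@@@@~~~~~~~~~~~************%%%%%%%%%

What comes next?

@@@@@@@@@@@@~~~~~~~~~~~~~***************%%%%%%%%%%%

Reading off run lengths: @ runs 4, 6, 8, 10; ~ runs 5, 7, 9, 11; * runs 3, 6, 9, 12; % runs 3, 5, 7, 9 — each is linear in n (n = 1, 2, …).
At n = 5 the blocks have lengths 12, 13, 15, 11.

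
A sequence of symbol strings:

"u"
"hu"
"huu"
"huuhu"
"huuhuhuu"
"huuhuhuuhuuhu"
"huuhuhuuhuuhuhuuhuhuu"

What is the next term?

huuhuhuuhuuhuhuuhuhuuhuuhuhuuhuuhu

From term 3 onward, concatenate the last term with the second-to-last: hu·u = huu, huu·hu = huuhu, …
The next term joins huuhuhuuhuuhuhuuhuhuu and huuhuhuuhuuhu.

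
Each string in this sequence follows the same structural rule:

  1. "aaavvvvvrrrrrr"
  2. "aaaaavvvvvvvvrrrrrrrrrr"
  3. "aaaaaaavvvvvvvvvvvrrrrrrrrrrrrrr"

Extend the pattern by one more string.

aaaaaaaaavvvvvvvvvvvvvvrrrrrrrrrrrrrrrrrr

Reading off run lengths: a runs 3, 5, 7; v runs 5, 8, 11; r runs 6, 10, 14 — each is linear in n, where the shown terms are n = 2, 3, 4.
Setting n = 5 gives 9, 14, 18 characters in each block.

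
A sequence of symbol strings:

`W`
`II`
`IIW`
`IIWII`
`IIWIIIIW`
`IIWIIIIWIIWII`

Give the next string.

IIWIIIIWIIWIIIIWIIIIW

Each term (from the third on) is the previous term followed by the one before it: term 3 = II·W = IIW.
Continuing: IIWIIIIWIIWII · IIWIIIIW gives term 7.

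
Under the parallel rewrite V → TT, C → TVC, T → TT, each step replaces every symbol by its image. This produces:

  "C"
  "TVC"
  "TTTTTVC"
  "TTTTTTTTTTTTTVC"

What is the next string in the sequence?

Rewriting the 15 symbols of TTTTTTTTTTTTTVC one by one yields TT TT TT TT TT TT TT TT TT TT TT TT TT TT TVC; concatenated:

TTTTTTTTTTTTTTTTTTTTTTTTTTTTTVC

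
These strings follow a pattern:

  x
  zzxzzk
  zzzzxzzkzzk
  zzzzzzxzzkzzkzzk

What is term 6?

Every step adds zz to the front and zzk to the end of the previous string.
From zzzzzzxzzkzzkzzk, 2 further steps: zzzzzzxzzkzzkzzk → zzzzzzzzxzzkzzkzzkzzk → (answer).

zzzzzzzzzzxzzkzzkzzkzzkzzk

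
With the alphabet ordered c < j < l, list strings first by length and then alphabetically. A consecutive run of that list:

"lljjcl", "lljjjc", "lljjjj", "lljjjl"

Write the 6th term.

Continuing the enumeration 2 steps past lljjjl: lljjjl → lljjlc → (answer).

lljjlj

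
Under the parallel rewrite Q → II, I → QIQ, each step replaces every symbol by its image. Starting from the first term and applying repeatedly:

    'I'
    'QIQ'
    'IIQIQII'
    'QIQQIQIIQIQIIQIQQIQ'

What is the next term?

Rewriting the 19 symbols of QIQQIQIIQIQIIQIQQIQ one by one yields II QIQ II II QIQ II QIQ QIQ II QIQ II QIQ QIQ II QIQ II II QIQ II; concatenated:

IIQIQIIIIQIQIIQIQQIQIIQIQIIQIQQIQIIQIQIIIIQIQII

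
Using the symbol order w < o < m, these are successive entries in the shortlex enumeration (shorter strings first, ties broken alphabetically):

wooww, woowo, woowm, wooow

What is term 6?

Stepping forward 2 times from wooow: wooow → woooo, then the target.

wooom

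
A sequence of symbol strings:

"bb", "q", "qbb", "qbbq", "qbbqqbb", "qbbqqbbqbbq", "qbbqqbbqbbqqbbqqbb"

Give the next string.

qbbqqbbqbbqqbbqqbbqbbqqbbqbbq

From term 3 onward, concatenate the last term with the second-to-last: q·bb = qbb, qbb·q = qbbq, …
Continuing: qbbqqbbqbbqqbbqqbb · qbbqqbbqbbq gives term 8.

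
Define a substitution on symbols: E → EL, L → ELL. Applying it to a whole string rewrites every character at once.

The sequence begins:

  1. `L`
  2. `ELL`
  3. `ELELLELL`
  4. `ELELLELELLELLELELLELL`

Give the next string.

ELELLELELLELLELELLELELLELLELELLELLELELLELELLELLELELLELL

φ(ELELLELELLELLELELLELL) expands symbol-by-symbol to EL ELL EL ELL ELL EL ELL EL ELL ELL EL ELL ELL EL ELL EL ELL ELL EL ELL ELL; joining the 21 pieces gives the next term.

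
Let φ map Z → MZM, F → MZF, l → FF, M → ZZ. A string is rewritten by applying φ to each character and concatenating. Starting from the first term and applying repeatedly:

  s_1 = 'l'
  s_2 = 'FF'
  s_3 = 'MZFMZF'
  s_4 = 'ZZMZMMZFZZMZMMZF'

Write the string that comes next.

Replace each of the 16 characters of ZZMZMMZFZZMZMMZF in place — MZM MZM ZZ MZM ZZ ZZ MZM MZF MZM MZM ZZ MZM ZZ ZZ MZM MZF — and concatenate.

MZMMZMZZMZMZZZZMZMMZFMZMMZMZZMZMZZZZMZMMZF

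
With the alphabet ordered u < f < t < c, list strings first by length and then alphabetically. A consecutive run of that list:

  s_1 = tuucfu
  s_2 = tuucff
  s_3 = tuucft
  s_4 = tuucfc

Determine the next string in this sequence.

Treat tuucfc as a base-4 numeral over the given alphabet and add one, carrying through any trailing c's.

tuuctu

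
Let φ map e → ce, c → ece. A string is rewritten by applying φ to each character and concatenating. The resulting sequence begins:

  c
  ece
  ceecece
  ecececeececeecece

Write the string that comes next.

ceececeececeecececeececeecececeececeecece

Applying the rule to each of the 17 symbols of ecececeececeecece gives the pieces ce ece ce ece ce ece ce ce ece ce ece ce ce ece ce ece ce, which concatenate to the answer.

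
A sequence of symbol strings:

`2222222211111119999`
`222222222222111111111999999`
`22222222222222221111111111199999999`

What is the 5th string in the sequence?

222222222222222222222222111111111111111999999999999

Term n consists of 4n 2's, followed by 2n+3 1's, followed by 2n 9's, where the shown terms are n = 2, 3, 4.
For term 5, n = 6, so the run lengths are 24, 15, 12.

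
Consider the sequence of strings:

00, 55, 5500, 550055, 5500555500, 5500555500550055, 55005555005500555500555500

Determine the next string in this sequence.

From term 3 onward, concatenate the last term with the second-to-last: 55·00 = 5500, 5500·55 = 550055, …
So term 8 is 55005555005500555500555500·5500555500550055.

550055550055005555005555005500555500550055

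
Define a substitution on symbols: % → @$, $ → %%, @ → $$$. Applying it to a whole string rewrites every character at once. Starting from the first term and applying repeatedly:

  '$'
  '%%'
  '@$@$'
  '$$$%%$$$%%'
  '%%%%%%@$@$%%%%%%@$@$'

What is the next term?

Rewriting the 20 symbols of %%%%%%@$@$%%%%%%@$@$ one by one yields @$ @$ @$ @$ @$ @$ $$$ %% $$$ %% @$ @$ @$ @$ @$ @$ $$$ %% $$$ %%; concatenated:

@$@$@$@$@$@$$$$%%$$$%%@$@$@$@$@$@$$$$%%$$$%%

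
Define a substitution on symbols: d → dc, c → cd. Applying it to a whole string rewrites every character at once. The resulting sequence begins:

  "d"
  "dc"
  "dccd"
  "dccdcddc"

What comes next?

dccdcddccddcdccd

Apply φ to dccdcddc symbol by symbol: d→dc, c→cd, c→cd, d→dc, c→cd, d→dc, d→dc, c→cd; joined: dc cd cd dc cd dc dc cd.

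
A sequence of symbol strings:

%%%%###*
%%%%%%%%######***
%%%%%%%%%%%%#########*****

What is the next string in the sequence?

%%%%%%%%%%%%%%%%############*******

Each string has the form %^{4n} #^{3n} *^{2n-1} (n = 1, 2, …).
At n = 4 the blocks have lengths 16, 12, 7.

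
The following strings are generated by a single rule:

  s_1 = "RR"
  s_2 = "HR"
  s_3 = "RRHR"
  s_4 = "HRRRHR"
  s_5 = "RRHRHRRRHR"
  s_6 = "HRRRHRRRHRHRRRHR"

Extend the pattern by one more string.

RRHRHRRRHRHRRRHRRRHRHRRRHR

Each term (from the third on) is the two preceding terms concatenated in order: term 3 = RR·HR = RRHR.
The next term joins RRHRHRRRHR and HRRRHRRRHRHRRRHR.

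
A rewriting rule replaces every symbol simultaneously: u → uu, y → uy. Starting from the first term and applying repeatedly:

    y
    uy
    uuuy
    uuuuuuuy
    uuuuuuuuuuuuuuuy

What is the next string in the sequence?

uuuuuuuuuuuuuuuuuuuuuuuuuuuuuuuy

Applying the rule to each of the 16 symbols of uuuuuuuuuuuuuuuy gives the pieces uu uu uu uu uu uu uu uu uu uu uu uu uu uu uu uy, which concatenate to the answer.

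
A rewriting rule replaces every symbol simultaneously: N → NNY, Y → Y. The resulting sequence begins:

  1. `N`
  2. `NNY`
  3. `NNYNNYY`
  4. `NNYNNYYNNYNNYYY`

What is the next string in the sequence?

Applying the rule to each of the 15 symbols of NNYNNYYNNYNNYYY gives the pieces NNY NNY Y NNY NNY Y Y NNY NNY Y NNY NNY Y Y Y, which concatenate to the answer.

NNYNNYYNNYNNYYYNNYNNYYNNYNNYYYY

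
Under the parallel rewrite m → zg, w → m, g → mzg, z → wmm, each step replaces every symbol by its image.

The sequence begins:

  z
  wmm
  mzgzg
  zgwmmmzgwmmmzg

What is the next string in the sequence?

wmmmzgmzgzgzgwmmmzgmzgzgzgwmmmzg

Replace each of the 14 characters of zgwmmmzgwmmmzg in place — wmm mzg m zg zg zg wmm mzg m zg zg zg wmm mzg — and concatenate.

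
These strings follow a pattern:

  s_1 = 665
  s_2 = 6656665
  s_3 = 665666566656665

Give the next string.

Every step duplicates the string with '6' between the halves.
Doubling 665666566656665 with '6' between the halves:

6656665666566656665666566656665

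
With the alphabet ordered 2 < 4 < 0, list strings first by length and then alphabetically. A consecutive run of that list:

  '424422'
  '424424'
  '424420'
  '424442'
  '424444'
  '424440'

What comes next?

Treat 424440 as a base-3 numeral over the given alphabet and add one, carrying through any trailing 0's.

424402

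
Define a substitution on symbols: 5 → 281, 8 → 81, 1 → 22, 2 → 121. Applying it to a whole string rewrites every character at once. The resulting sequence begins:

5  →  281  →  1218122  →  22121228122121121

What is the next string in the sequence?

Replace each of the 17 characters of 22121228122121121 in place — 121 121 22 121 22 121 121 81 22 121 121 22 121 22 22 121 22 — and concatenate.

1211212212122121121812212112122121222212122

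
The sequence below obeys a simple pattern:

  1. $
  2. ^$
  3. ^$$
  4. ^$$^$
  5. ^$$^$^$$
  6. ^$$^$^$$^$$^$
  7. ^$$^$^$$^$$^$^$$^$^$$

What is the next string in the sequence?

This is a Fibonacci-style word recurrence s(k) = s(k−1)·s(k−2): e.g. ^$·$ = ^$$.
The next term joins ^$$^$^$$^$$^$^$$^$^$$ and ^$$^$^$$^$$^$.

^$$^$^$$^$$^$^$$^$^$$^$$^$^$$^$$^$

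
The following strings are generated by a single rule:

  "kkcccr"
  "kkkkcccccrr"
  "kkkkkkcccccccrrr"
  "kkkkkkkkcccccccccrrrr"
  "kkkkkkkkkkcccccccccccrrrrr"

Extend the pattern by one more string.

kkkkkkkkkkkkcccccccccccccrrrrrr

Term n consists of 2n k's, followed by 2n+1 c's, followed by n r's (n = 1, 2, …).
At n = 6 the blocks have lengths 12, 13, 6.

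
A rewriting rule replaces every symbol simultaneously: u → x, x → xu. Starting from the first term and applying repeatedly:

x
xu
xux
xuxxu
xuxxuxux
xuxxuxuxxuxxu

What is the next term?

φ(xuxxuxuxxuxxu) expands symbol-by-symbol to xu x xu xu x xu x xu xu x xu xu x; joining the 13 pieces gives the next term.

xuxxuxuxxuxxuxuxxuxux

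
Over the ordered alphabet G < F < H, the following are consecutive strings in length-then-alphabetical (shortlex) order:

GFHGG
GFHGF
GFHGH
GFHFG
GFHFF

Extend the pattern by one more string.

GFHFH

Find the rightmost character of GFHFF below H, bump it to the next letter, and reset everything to its right to G.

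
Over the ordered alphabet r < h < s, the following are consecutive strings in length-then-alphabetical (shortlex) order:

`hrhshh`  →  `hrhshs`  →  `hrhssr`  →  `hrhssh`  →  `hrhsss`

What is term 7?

hrsrrh

Advancing 2 positions from hrhsss through hrhsss → hrsrrr reaches term 7.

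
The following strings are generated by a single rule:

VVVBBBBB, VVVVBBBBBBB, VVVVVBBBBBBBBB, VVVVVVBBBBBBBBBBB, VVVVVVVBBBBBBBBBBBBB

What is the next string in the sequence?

VVVVVVVVBBBBBBBBBBBBBBB

Each string has the form V^{n+1} B^{2n+1}, where the shown terms are n = 2, 3, 4, 5, 6.
Setting n = 7 gives 8, 15 characters in each block.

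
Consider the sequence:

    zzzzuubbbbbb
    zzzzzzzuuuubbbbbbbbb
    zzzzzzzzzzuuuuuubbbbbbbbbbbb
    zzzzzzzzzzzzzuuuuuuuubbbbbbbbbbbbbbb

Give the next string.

zzzzzzzzzzzzzzzzuuuuuuuuuubbbbbbbbbbbbbbbbbb

Term n consists of 3n+1 z's, followed by 2n u's, followed by 3n+3 b's (n = 1, 2, …).
At n = 5 the blocks have lengths 16, 10, 18.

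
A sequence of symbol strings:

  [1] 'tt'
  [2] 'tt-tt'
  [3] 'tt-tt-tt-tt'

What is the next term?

Each string is two copies of the previous one joined by '-'.
One more doubling of tt-tt-tt-tt gives the answer.

tt-tt-tt-tt-tt-tt-tt-tt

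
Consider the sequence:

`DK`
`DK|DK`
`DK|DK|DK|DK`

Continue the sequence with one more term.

Every step duplicates the string with '|' between the halves.
Doubling DK|DK|DK|DK with '|' between the halves:

DK|DK|DK|DK|DK|DK|DK|DK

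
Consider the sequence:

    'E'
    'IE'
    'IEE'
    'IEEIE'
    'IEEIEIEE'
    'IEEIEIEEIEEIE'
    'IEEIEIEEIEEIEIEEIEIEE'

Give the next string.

IEEIEIEEIEEIEIEEIEIEEIEEIEIEEIEEIE

From term 3 onward, concatenate the last term with the second-to-last: IE·E = IEE, IEE·IE = IEEIE, …
So term 8 is IEEIEIEEIEEIEIEEIEIEE·IEEIEIEEIEEIE.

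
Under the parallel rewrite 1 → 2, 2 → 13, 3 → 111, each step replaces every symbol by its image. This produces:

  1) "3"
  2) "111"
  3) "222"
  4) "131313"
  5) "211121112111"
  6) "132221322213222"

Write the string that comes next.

211113131321111313132111131313

Applying the rule to each of the 15 symbols of 132221322213222 gives the pieces 2 111 13 13 13 2 111 13 13 13 2 111 13 13 13, which concatenate to the answer.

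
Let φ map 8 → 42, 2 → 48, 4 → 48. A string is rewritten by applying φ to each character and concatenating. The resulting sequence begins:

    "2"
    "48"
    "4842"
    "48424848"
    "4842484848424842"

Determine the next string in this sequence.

φ(4842484848424842) expands symbol-by-symbol to 48 42 48 48 48 42 48 42 48 42 48 48 48 42 48 48; joining the 16 pieces gives the next term.

48424848484248424842484848424848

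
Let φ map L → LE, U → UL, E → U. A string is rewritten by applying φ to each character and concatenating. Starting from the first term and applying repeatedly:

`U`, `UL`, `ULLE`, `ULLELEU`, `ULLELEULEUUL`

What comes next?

ULLELEULEUULLEUULULLE

Rewriting each symbol of ULLELEULEUUL: U→UL, L→LE, L→LE, E→U, L→LE, E→U, U→UL, L→LE, E→U, U→UL, U→UL, L→LE, which concatenates to UL LE LE U LE U UL LE U UL UL LE.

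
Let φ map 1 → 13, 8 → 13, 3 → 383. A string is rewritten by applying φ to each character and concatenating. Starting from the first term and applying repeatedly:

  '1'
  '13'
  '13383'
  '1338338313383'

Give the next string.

1338338313383383133831338338313383

φ(1338338313383) expands symbol-by-symbol to 13 383 383 13 383 383 13 383 13 383 383 13 383; joining the 13 pieces gives the next term.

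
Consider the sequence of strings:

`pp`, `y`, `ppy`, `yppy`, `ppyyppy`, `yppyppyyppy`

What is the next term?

This is a Fibonacci-style word recurrence s(k) = s(k−2)·s(k−1): e.g. pp·y = ppy.
Continuing: ppyyppy · yppyppyyppy gives term 7.

ppyyppyyppyppyyppy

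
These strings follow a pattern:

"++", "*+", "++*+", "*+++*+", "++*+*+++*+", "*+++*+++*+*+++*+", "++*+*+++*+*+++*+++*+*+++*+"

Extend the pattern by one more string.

From term 3 onward, concatenate the second-to-last term with the last: ++·*+ = ++*+, *+·++*+ = *+++*+, …
Continuing: *+++*+++*+*+++*+ · ++*+*+++*+*+++*+++*+*+++*+ gives term 8.

*+++*+++*+*+++*+++*+*+++*+*+++*+++*+*+++*+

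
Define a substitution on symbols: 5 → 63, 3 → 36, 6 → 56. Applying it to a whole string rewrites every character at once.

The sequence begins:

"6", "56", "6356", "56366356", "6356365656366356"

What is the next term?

56366356365663566356365656366356

Applying the rule to each of the 16 symbols of 6356365656366356 gives the pieces 56 36 63 56 36 56 63 56 63 56 36 56 56 36 63 56, which concatenate to the answer.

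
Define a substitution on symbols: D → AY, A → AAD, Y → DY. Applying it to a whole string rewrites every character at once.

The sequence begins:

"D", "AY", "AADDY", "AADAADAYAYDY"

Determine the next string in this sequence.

AADAADAYAADAADAYAADDYAADDYAYDY

Rewriting each symbol of AADAADAYAYDY: A→AAD, A→AAD, D→AY, A→AAD, A→AAD, D→AY, A→AAD, Y→DY, A→AAD, Y→DY, D→AY, Y→DY, which concatenates to AAD AAD AY AAD AAD AY AAD DY AAD DY AY DY.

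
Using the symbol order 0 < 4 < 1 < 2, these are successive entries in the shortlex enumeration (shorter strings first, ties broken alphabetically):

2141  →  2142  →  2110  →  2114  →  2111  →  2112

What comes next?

2120

The successor of 2112 increments the rightmost position that isn't already 2 and resets every position after it to 0.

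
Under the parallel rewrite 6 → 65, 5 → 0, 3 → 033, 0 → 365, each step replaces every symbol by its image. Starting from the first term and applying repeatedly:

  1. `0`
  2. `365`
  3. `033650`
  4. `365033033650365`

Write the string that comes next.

Rewriting the 15 symbols of 365033033650365 one by one yields 033 65 0 365 033 033 365 033 033 65 0 365 033 65 0; concatenated:

033650365033033365033033650365033650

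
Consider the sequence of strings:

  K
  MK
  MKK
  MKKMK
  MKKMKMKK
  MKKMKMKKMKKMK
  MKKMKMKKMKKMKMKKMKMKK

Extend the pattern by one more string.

From term 3 onward, concatenate the last term with the second-to-last: MK·K = MKK, MKK·MK = MKKMK, …
The next term joins MKKMKMKKMKKMKMKKMKMKK and MKKMKMKKMKKMK.

MKKMKMKKMKKMKMKKMKMKKMKKMKMKKMKKMK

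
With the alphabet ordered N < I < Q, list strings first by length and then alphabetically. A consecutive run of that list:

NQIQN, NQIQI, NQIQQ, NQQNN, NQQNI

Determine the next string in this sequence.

The successor of NQQNI increments the rightmost position that isn't already Q and resets every position after it to N.

NQQNQ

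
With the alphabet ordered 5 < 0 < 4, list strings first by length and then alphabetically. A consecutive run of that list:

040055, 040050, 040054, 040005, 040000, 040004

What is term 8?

Advancing 2 positions from 040004 through 040004 → 040045 reaches term 8.

040040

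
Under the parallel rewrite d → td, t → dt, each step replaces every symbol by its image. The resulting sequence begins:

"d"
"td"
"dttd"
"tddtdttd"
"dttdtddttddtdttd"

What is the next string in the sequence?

Rewriting the 16 symbols of dttdtddttddtdttd one by one yields td dt dt td dt td td dt dt td td dt td dt dt td; concatenated:

tddtdttddttdtddtdttdtddttddtdttd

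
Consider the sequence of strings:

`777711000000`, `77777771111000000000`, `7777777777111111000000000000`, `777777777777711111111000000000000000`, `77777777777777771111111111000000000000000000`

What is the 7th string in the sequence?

The n-th term is 3n-2 7's then 2n-2 1's then 3n 0's, where the shown terms are n = 2, 3, 4, 5, 6.
For term 7, n = 8, so the run lengths are 22, 14, 24.

777777777777777777777711111111111111000000000000000000000000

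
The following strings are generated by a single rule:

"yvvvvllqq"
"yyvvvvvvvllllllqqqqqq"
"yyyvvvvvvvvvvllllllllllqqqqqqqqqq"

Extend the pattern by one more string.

Term n consists of n y's, followed by 3n+1 v's, followed by 4n-2 l's, followed by 4n-2 q's (n = 1, 2, …).
Setting n = 4 gives 4, 13, 14, 14 characters in each block.

yyyyvvvvvvvvvvvvvllllllllllllllqqqqqqqqqqqqqq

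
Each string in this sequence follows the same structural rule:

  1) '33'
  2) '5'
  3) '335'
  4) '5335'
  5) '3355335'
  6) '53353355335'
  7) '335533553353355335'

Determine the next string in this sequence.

53353355335335533553353355335

This is a Fibonacci-style word recurrence s(k) = s(k−2)·s(k−1): e.g. 33·5 = 335.
Continuing: 53353355335 · 335533553353355335 gives term 8.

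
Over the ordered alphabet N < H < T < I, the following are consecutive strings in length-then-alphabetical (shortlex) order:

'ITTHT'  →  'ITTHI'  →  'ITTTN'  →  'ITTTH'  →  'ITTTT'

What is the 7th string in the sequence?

Stepping forward 2 times from ITTTT: ITTTT → ITTTI, then the target.

ITTIN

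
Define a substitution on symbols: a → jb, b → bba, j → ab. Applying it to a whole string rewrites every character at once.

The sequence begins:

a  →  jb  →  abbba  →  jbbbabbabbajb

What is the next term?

φ(jbbbabbabbajb) expands symbol-by-symbol to ab bba bba bba jb bba bba jb bba bba jb ab bba; joining the 13 pieces gives the next term.

abbbabbabbajbbbabbajbbbabbajbabbba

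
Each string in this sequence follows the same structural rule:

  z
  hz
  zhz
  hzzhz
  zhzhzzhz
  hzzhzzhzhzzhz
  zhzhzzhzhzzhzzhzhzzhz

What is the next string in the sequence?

Each term (from the third on) is the two preceding terms concatenated in order: term 3 = z·hz = zhz.
So term 8 is hzzhzzhzhzzhz·zhzhzzhzhzzhzzhzhzzhz.

hzzhzzhzhzzhzzhzhzzhzhzzhzzhzhzzhz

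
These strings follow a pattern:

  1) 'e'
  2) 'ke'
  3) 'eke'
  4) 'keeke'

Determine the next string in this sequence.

This is a Fibonacci-style word recurrence s(k) = s(k−2)·s(k−1): e.g. e·ke = eke.
So term 5 is eke·keeke.

ekekeeke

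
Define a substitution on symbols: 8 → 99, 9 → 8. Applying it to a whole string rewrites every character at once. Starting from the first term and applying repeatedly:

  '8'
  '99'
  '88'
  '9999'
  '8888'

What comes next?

99999999

Apply φ to 8888 symbol by symbol: 8→99, 8→99, 8→99, 8→99; joined: 99 99 99 99.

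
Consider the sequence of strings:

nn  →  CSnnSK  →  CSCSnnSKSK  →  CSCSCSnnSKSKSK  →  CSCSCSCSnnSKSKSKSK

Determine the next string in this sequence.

s(k+1) = CS·s(k)·SK, so each term gains CS as a prefix and SK as a suffix.
Applying this once more to CSCSCSCSnnSKSKSKSK:

CSCSCSCSCSnnSKSKSKSKSK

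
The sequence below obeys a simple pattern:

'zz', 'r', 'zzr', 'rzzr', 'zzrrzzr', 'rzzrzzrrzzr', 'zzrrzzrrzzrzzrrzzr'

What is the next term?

Each term (from the third on) is the two preceding terms concatenated in order: term 3 = zz·r = zzr.
The next term joins rzzrzzrrzzr and zzrrzzrrzzrzzrrzzr.

rzzrzzrrzzrzzrrzzrrzzrzzrrzzr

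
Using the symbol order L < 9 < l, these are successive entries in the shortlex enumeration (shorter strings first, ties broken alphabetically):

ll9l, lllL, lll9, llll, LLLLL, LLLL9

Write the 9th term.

LLL99

Stepping forward 3 times from LLLL9: LLLL9 → LLLLl → LLL9L, then the target.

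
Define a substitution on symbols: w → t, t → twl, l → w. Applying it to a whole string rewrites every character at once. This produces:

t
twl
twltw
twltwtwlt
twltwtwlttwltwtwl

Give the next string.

Rewriting the 17 symbols of twltwtwlttwltwtwl one by one yields twl t w twl t twl t w twl twl t w twl t twl t w; concatenated:

twltwtwlttwltwtwltwltwtwlttwltw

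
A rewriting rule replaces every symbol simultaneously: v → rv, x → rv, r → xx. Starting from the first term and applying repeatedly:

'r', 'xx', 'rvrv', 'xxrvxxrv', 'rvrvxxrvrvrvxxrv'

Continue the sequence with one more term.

φ(rvrvxxrvrvrvxxrv) expands symbol-by-symbol to xx rv xx rv rv rv xx rv xx rv xx rv rv rv xx rv; joining the 16 pieces gives the next term.

xxrvxxrvrvrvxxrvxxrvxxrvrvrvxxrv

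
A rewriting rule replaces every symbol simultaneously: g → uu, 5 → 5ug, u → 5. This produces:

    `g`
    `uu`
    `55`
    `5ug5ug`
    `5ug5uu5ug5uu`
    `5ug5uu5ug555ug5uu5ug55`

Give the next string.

Rewriting the 22 symbols of 5ug5uu5ug555ug5uu5ug55 one by one yields 5ug 5 uu 5ug 5 5 5ug 5 uu 5ug 5ug 5ug 5 uu 5ug 5 5 5ug 5 uu 5ug 5ug; concatenated:

5ug5uu5ug555ug5uu5ug5ug5ug5uu5ug555ug5uu5ug5ug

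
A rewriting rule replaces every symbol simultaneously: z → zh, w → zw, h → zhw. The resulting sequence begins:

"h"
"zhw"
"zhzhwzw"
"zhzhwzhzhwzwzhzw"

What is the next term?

zhzhwzhzhwzwzhzhwzhzhwzwzhzwzhzhwzhzw

Replace each of the 16 characters of zhzhwzhzhwzwzhzw in place — zh zhw zh zhw zw zh zhw zh zhw zw zh zw zh zhw zh zw — and concatenate.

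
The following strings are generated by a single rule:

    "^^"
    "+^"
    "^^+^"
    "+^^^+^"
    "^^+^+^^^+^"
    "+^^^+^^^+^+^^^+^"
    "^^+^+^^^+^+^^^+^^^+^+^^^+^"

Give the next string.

+^^^+^^^+^+^^^+^^^+^+^^^+^+^^^+^^^+^+^^^+^

Each term (from the third on) is the two preceding terms concatenated in order: term 3 = ^^·+^ = ^^+^.
The next term joins +^^^+^^^+^+^^^+^ and ^^+^+^^^+^+^^^+^^^+^+^^^+^.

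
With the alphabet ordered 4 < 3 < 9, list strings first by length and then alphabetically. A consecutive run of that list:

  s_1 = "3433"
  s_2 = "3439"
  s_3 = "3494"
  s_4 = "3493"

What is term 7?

Continuing the enumeration 3 steps past 3493: 3493 → 3499 → 3344 → (answer).

3343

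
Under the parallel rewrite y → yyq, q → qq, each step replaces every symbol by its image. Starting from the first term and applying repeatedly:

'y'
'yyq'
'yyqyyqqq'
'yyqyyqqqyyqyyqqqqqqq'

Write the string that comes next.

yyqyyqqqyyqyyqqqqqqqyyqyyqqqyyqyyqqqqqqqqqqqqqqq

φ(yyqyyqqqyyqyyqqqqqqq) expands symbol-by-symbol to yyq yyq qq yyq yyq qq qq qq yyq yyq qq yyq yyq qq qq qq qq qq qq qq; joining the 20 pieces gives the next term.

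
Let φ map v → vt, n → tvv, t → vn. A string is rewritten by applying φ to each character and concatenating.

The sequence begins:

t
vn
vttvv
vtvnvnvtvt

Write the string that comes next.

vtvnvttvvvttvvvtvnvtvn

Expanding vtvnvnvtvt: v→vt, t→vn, v→vt, n→tvv, v→vt, n→tvv, v→vt, t→vn, v→vt, t→vn. Concatenated: vt vn vt tvv vt tvv vt vn vt vn.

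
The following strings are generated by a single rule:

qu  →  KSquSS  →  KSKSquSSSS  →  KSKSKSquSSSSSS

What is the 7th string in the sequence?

s(k+1) = KS·s(k)·SS, so each term gains KS as a prefix and SS as a suffix.
From KSKSKSquSSSSSS, 3 further steps: KSKSKSquSSSSSS → KSKSKSKSquSSSSSSSS → KSKSKSKSKSquSSSSSSSSSS → (answer).

KSKSKSKSKSKSquSSSSSSSSSSSS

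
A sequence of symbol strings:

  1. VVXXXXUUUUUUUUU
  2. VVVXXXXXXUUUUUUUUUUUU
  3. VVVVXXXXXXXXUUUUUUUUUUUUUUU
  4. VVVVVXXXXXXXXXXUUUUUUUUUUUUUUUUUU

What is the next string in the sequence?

The n-th term is n-1 V's then 2n-2 X's then 3n U's, where the shown terms are n = 3, 4, 5, 6.
For the next term, n = 7, so the run lengths are 6, 12, 21.

VVVVVVXXXXXXXXXXXXUUUUUUUUUUUUUUUUUUUUU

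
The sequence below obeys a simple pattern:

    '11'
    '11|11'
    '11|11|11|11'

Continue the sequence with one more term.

Each string is two copies of the previous one joined by '|'.
Doubling 11|11|11|11 with '|' between the halves:

11|11|11|11|11|11|11|11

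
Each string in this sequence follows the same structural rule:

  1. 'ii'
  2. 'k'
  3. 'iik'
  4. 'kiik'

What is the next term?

iikkiik

This is a Fibonacci-style word recurrence s(k) = s(k−2)·s(k−1): e.g. ii·k = iik.
The next term joins iik and kiik.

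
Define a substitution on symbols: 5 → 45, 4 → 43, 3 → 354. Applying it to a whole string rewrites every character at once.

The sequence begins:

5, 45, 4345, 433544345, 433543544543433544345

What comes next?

Rewriting the 21 symbols of 433543544543433544345 one by one yields 43 354 354 45 43 354 45 43 43 45 43 354 43 354 354 45 43 43 354 43 45; concatenated:

4335435445433544543434543354433543544543433544345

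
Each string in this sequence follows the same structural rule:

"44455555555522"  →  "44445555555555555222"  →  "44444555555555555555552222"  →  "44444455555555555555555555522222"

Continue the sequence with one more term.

44444445555555555555555555555555222222

Term n consists of n+1 4's, followed by 4n+1 5's, followed by n 2's, where the shown terms are n = 2, 3, 4, 5.
Setting n = 6 gives 7, 25, 6 characters in each block.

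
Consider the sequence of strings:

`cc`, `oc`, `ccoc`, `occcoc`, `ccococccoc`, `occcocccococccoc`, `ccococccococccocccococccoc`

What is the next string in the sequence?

occcocccococccocccococccococccocccococccoc

From term 3 onward, concatenate the second-to-last term with the last: cc·oc = ccoc, oc·ccoc = occcoc, …
The next term joins occcocccococccoc and ccococccococccocccococccoc.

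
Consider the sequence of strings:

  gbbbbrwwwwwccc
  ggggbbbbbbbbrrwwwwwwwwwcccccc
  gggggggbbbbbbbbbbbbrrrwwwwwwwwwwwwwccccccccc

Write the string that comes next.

ggggggggggbbbbbbbbbbbbbbbbrrrrwwwwwwwwwwwwwwwwwcccccccccccc

Term n consists of 3n-2 g's, followed by 4n b's, followed by n r's, followed by 4n+1 w's, followed by 3n c's (n = 1, 2, …).
At n = 4 the blocks have lengths 10, 16, 4, 17, 12.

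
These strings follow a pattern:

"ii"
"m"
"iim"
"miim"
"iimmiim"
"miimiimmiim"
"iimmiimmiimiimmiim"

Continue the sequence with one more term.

Each term (from the third on) is the two preceding terms concatenated in order: term 3 = ii·m = iim.
So term 8 is miimiimmiim·iimmiimmiimiimmiim.

miimiimmiimiimmiimmiimiimmiim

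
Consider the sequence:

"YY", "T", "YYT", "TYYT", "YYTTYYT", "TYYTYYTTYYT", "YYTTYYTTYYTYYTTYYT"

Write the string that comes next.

TYYTYYTTYYTYYTTYYTTYYTYYTTYYT

From term 3 onward, concatenate the second-to-last term with the last: YY·T = YYT, T·YYT = TYYT, …
So term 8 is TYYTYYTTYYT·YYTTYYTTYYTYYTTYYT.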